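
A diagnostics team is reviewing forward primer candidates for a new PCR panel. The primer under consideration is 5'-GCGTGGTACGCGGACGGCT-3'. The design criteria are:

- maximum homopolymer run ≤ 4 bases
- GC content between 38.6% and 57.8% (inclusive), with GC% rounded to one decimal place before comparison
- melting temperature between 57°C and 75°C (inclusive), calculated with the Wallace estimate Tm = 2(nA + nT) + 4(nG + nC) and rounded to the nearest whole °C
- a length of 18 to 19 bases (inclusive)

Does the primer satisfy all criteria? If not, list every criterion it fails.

Fails: GC content.

Base counts: A=2, T=3, G=9, C=5 (length 19).
homopolymer run: longest run = 2 ✓
GC content: GC 14/19 = 73.7%, outside 38.6–57.8% ✗
Tm: Tm = 2·5 + 4·14 = 66°C ✓
length: length 19 ✓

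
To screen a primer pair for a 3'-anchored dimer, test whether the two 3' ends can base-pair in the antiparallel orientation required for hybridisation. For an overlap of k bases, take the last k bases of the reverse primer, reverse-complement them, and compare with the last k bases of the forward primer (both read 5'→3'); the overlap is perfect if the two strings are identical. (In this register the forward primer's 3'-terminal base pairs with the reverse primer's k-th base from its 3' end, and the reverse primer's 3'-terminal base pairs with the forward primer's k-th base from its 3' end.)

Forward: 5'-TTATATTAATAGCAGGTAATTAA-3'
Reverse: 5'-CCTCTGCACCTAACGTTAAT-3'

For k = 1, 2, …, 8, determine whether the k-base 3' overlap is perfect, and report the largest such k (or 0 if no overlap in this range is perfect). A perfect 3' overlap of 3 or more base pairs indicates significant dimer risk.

Longest perfect overlap: 5 complementary base pairs; significant dimer risk (threshold 3).

Last 8 bases (5'→3') — forward …GTAATTAA, reverse …ACGTTAAT.
Reverse complement of the reverse primer's last 8 bases: ATTAACGT; its first k bases are the reverse complement of the reverse primer's last k bases, so a perfect k-base overlap needs the forward primer's last k bases to equal them.
Comparing (forward last k vs required): k=1: A vs A ✓; k=2: AA vs AT ✗; k=3: TAA vs ATT ✗; k=4: TTAA vs ATTA ✗; k=5: ATTAA vs ATTAA ✓; k=6: AATTAA vs ATTAAC ✗; k=7: TAATTAA vs ATTAACG ✗; k=8: GTAATTAA vs ATTAACGT ✗.
Perfect overlaps at k = 1, 5; the largest is 5.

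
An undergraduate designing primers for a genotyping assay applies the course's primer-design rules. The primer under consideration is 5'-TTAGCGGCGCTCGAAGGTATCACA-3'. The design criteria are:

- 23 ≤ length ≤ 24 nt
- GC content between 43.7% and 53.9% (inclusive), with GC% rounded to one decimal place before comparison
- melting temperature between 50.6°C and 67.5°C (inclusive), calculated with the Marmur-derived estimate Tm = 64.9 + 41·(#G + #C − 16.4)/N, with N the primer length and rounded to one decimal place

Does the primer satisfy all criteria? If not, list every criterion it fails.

Fails: GC content.

Base counts: A=6, T=5, G=7, C=6 (length 24).
length: length 24 ✓
GC content: GC 13/24 = 54.2%, outside 43.7–53.9% ✗
Tm: Tm = 64.9 + 41·(13 − 16.4)/24 = 59.1°C ✓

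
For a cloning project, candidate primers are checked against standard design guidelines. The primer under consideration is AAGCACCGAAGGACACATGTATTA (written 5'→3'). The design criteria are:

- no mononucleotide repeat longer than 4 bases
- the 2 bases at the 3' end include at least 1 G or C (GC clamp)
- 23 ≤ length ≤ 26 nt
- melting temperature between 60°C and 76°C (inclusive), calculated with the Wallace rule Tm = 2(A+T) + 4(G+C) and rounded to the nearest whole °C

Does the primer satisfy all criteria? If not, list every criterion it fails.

Fails: GC clamp.

Base counts: A=10, T=4, G=5, C=5 (length 24).
homopolymer run: longest run = 2 ✓
GC clamp: 3' end TA has 0 G/C, need ≥1 ✗
length: length 24 ✓
Tm: Tm = 2·14 + 4·10 = 68°C ✓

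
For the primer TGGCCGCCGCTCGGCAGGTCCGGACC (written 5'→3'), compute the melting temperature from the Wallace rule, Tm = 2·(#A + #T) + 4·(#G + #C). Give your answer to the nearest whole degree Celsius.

94°C

Base counts: A=2, T=3, G=10, C=11 (length 26).
Tm = 2·(2+3) + 4·(10+11) = 2·5 + 4·21 = 10 + 84 = 94°C.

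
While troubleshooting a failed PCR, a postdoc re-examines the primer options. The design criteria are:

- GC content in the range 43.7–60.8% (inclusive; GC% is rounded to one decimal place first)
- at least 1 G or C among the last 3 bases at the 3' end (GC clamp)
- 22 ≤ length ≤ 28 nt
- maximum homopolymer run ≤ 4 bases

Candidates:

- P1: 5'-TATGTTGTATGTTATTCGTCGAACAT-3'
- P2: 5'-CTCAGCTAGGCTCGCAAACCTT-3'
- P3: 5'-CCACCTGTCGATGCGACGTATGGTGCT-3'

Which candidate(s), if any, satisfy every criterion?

P1 (26 nt, A=6 T=12 G=5 C=3): GC 8/26 = 30.8%, outside 43.7–60.8% ✗; 3' end CAT has 1 G/C ✓; length 26 ✓; longest run = 2 ✓ — fails.
P2 (22 nt, A=5 T=5 G=4 C=8): GC 12/22 = 54.5% ✓; 3' end CTT has 1 G/C ✓; length 22 ✓; longest run = 3 ✓ — passes.
P3 (27 nt, A=4 T=7 G=8 C=8): GC 16/27 = 59.3% ✓; 3' end GCT has 2 G/C ✓; length 27 ✓; longest run = 2 ✓ — passes.

P2 and P3.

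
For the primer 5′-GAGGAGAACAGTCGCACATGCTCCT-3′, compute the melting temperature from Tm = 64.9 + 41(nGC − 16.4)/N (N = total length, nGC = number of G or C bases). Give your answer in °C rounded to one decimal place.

61.0°C

Base counts: A=7, T=4, G=7, C=7; G+C = 14, N = 25.
Tm = 64.9 + 41·(14 − 16.4)/25 = 64.9 + -98.40/25 = 61.0°C.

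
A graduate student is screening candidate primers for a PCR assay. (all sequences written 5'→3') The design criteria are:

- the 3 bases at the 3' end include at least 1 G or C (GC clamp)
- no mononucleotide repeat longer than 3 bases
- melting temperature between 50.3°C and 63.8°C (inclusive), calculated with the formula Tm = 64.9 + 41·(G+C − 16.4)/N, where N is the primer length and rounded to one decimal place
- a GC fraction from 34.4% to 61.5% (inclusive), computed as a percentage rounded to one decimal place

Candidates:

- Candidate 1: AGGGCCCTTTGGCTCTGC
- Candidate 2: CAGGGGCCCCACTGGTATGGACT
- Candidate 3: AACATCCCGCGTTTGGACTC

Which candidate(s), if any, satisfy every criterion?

Candidate 1 (18 nt, A=1 T=5 G=6 C=6): 3' end TGC has 2 G/C ✓; longest run = 3 ✓; Tm = 64.9 + 41·(12 − 16.4)/18 = 54.9°C ✓; GC 12/18 = 66.7%, outside 34.4–61.5% ✗ — fails.
Candidate 2 (23 nt, A=4 T=4 G=8 C=7): 3' end ACT has 1 G/C ✓; longest run = 4, exceeds 3 ✗; Tm = 64.9 + 41·(15 − 16.4)/23 = 62.4°C ✓; GC 15/23 = 65.2%, outside 34.4–61.5% ✗ — fails.
Candidate 3 (20 nt, A=4 T=5 G=4 C=7): 3' end CTC has 2 G/C ✓; longest run = 3 ✓; Tm = 64.9 + 41·(11 − 16.4)/20 = 53.8°C ✓; GC 11/20 = 55.0% ✓ — passes.

Candidate 3 only.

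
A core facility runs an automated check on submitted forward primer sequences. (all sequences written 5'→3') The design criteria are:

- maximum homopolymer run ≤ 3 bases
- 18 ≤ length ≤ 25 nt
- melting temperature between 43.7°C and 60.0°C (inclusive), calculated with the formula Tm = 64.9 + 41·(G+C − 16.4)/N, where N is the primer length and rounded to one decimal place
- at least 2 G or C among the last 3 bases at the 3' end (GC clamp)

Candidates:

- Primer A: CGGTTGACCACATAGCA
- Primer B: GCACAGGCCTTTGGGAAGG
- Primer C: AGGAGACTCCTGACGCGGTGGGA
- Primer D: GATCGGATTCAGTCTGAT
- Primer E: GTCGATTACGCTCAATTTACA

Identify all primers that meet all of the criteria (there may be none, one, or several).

Primer B only.

Primer A (17 nt, A=5 T=3 G=4 C=5): longest run = 2 ✓; length 17, outside 18–25 ✗; Tm = 64.9 + 41·(9 − 16.4)/17 = 47.1°C ✓; 3' end GCA has 2 G/C ✓ — fails.
Primer B (19 nt, A=4 T=3 G=8 C=4): longest run = 3 ✓; length 19 ✓; Tm = 64.9 + 41·(12 − 16.4)/19 = 55.4°C ✓; 3' end AGG has 2 G/C ✓ — passes.
Primer C (23 nt, A=5 T=3 G=10 C=5): longest run = 3 ✓; length 23 ✓; Tm = 64.9 + 41·(15 − 16.4)/23 = 62.4°C, outside 43.7–60.0°C ✗; 3' end GGA has 2 G/C ✓ — fails.
Primer D (18 nt, A=4 T=6 G=5 C=3): longest run = 2 ✓; length 18 ✓; Tm = 64.9 + 41·(8 − 16.4)/18 = 45.8°C ✓; 3' end GAT has 1 G/C, need ≥2 ✗ — fails.
Primer E (21 nt, A=6 T=7 G=3 C=5): longest run = 3 ✓; length 21 ✓; Tm = 64.9 + 41·(8 − 16.4)/21 = 48.5°C ✓; 3' end ACA has 1 G/C, need ≥2 ✗ — fails.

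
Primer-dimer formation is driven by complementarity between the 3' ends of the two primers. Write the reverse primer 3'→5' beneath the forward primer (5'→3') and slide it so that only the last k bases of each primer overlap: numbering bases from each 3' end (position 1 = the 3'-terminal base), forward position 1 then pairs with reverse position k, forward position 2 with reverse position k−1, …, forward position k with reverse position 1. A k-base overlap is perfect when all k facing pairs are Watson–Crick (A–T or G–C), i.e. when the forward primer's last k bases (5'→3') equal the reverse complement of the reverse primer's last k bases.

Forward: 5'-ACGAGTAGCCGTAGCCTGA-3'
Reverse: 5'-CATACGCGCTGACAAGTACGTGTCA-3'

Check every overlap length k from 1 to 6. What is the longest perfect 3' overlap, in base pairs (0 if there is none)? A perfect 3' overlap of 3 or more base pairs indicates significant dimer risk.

Last 6 bases (5'→3') — forward …GCCTGA, reverse …GTGTCA.
Reverse complement of the reverse primer's last 6 bases: TGACAC; its first k bases are the reverse complement of the reverse primer's last k bases, so a perfect k-base overlap needs the forward primer's last k bases to equal them.
Comparing (forward last k vs required): k=1: A vs T ✗; k=2: GA vs TG ✗; k=3: TGA vs TGA ✓; k=4: CTGA vs TGAC ✗; k=5: CCTGA vs TGACA ✗; k=6: GCCTGA vs TGACAC ✗.
Only k = 3 is perfect, so the longest perfect 3' overlap is 3.

Longest perfect overlap: 3 complementary base pairs; significant dimer risk (threshold 3).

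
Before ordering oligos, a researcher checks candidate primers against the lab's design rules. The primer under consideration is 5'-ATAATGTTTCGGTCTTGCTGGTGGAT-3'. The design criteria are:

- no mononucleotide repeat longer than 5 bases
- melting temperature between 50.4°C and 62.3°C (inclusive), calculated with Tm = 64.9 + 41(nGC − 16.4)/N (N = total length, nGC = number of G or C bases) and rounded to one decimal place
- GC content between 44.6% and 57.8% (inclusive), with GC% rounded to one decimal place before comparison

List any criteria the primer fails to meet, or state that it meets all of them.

Base counts: A=4, T=11, G=8, C=3 (length 26).
homopolymer run: longest run = 3 ✓
Tm: Tm = 64.9 + 41·(11 − 16.4)/26 = 56.4°C ✓
GC content: GC 11/26 = 42.3%, outside 44.6–57.8% ✗

Fails: GC content.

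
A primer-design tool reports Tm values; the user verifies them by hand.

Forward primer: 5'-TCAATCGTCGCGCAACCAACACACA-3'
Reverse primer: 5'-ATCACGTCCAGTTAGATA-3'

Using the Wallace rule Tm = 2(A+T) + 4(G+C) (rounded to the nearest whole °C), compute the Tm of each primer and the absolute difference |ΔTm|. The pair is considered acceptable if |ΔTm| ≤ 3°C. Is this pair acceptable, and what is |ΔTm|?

Forward: A=9 T=3 G=3 C=10 → Tm = 2·12 + 4·13 = 76°C.
Reverse: A=6 T=5 G=3 C=4 → Tm = 2·11 + 4·7 = 50°C.
|ΔTm| = |76 − 50| = 26°C, > 3°C.

|ΔTm| = 26°C; the pair is not acceptable.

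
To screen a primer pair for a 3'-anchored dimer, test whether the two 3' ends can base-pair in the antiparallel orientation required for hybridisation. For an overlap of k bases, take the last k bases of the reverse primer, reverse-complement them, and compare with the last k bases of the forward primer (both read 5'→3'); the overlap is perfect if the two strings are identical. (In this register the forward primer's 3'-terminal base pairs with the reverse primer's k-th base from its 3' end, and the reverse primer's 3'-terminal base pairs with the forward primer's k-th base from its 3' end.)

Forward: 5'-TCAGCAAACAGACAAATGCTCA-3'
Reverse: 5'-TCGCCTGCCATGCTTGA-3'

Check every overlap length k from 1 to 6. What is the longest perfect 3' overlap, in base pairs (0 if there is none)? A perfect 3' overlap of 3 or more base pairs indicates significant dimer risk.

Longest perfect overlap: 3 complementary base pairs; significant dimer risk (threshold 3).

Last 6 bases (5'→3') — forward …TGCTCA, reverse …GCTTGA.
Reverse complement of the reverse primer's last 6 bases: TCAAGC; its first k bases are the reverse complement of the reverse primer's last k bases, so a perfect k-base overlap needs the forward primer's last k bases to equal them.
Comparing (forward last k vs required): k=1: A vs T ✗; k=2: CA vs TC ✗; k=3: TCA vs TCA ✓; k=4: CTCA vs TCAA ✗; k=5: GCTCA vs TCAAG ✗; k=6: TGCTCA vs TCAAGC ✗.
Only k = 3 is perfect, so the longest perfect 3' overlap is 3.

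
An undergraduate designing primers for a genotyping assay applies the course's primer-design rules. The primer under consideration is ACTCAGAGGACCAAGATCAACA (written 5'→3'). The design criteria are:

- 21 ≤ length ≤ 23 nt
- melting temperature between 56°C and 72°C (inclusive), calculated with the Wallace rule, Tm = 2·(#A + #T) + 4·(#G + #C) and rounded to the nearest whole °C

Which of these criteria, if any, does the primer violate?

Base counts: A=10, T=2, G=4, C=6 (length 22).
length: length 22 ✓
Tm: Tm = 2·12 + 4·10 = 64°C ✓

Meets all criteria.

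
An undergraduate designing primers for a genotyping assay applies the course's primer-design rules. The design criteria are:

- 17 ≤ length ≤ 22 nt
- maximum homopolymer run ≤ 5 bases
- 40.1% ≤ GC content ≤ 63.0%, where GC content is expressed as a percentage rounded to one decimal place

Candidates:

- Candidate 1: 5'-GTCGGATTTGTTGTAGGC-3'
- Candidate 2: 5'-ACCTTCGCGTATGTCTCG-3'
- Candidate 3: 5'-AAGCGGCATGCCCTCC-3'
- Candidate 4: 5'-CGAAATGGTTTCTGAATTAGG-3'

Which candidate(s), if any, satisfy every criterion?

Candidate 1 and Candidate 2.

Candidate 1 (18 nt, A=2 T=7 G=7 C=2): length 18 ✓; longest run = 3 ✓; GC 9/18 = 50.0% ✓ — passes.
Candidate 2 (18 nt, A=2 T=6 G=4 C=6): length 18 ✓; longest run = 2 ✓; GC 10/18 = 55.6% ✓ — passes.
Candidate 3 (16 nt, A=3 T=2 G=4 C=7): length 16, outside 17–22 ✗; longest run = 3 ✓; GC 11/16 = 68.8%, outside 40.1–63.0% ✗ — fails.
Candidate 4 (21 nt, A=6 T=7 G=6 C=2): length 21 ✓; longest run = 3 ✓; GC 8/21 = 38.1%, outside 40.1–63.0% ✗ — fails.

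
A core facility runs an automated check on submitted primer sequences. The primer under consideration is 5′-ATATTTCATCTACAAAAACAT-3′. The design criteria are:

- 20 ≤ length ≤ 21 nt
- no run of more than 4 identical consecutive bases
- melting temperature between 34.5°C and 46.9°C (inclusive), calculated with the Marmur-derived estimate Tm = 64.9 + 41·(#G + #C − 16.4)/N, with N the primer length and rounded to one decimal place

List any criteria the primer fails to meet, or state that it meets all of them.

Base counts: A=10, T=7, G=0, C=4 (length 21).
length: length 21 ✓
homopolymer run: longest run = 5, exceeds 4 ✗
Tm: Tm = 64.9 + 41·(4 − 16.4)/21 = 40.7°C ✓

Fails: homopolymer run.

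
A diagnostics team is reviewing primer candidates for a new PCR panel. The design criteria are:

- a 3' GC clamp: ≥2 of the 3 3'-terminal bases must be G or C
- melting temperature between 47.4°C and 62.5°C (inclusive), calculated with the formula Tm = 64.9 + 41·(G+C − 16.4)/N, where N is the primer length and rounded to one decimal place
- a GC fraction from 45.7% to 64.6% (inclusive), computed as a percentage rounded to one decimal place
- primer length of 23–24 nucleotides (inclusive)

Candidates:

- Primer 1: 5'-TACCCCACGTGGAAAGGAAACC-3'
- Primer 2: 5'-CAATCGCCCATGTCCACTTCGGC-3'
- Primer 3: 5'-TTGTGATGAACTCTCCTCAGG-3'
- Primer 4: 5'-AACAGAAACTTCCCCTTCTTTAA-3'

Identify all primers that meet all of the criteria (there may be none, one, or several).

Primer 1 (22 nt, A=8 T=2 G=5 C=7): 3' end ACC has 2 G/C ✓; Tm = 64.9 + 41·(12 − 16.4)/22 = 56.7°C ✓; GC 12/22 = 54.5% ✓; length 22, outside 23–24 ✗ — fails.
Primer 2 (23 nt, A=4 T=5 G=4 C=10): 3' end GGC has 3 G/C ✓; Tm = 64.9 + 41·(14 − 16.4)/23 = 60.6°C ✓; GC 14/23 = 60.9% ✓; length 23 ✓ — passes.
Primer 3 (21 nt, A=4 T=7 G=5 C=5): 3' end AGG has 2 G/C ✓; Tm = 64.9 + 41·(10 − 16.4)/21 = 52.4°C ✓; GC 10/21 = 47.6% ✓; length 21, outside 23–24 ✗ — fails.
Primer 4 (23 nt, A=8 T=7 G=1 C=7): 3' end TAA has 0 G/C, need ≥2 ✗; Tm = 64.9 + 41·(8 − 16.4)/23 = 49.9°C ✓; GC 8/23 = 34.8%, outside 45.7–64.6% ✗; length 23 ✓ — fails.

Primer 2 only.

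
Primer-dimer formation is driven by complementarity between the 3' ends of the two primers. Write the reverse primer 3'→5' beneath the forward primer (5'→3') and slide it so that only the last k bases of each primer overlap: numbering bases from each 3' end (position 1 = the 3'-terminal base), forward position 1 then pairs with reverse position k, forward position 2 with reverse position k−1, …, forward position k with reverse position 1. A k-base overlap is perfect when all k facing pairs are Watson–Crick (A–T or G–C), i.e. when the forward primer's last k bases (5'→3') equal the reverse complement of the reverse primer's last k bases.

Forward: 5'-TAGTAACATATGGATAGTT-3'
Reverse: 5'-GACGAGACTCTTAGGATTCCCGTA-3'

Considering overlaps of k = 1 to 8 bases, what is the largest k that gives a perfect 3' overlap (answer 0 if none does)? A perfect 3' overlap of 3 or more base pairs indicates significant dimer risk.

Longest perfect overlap: 1 complementary base pair; below the dimer-risk threshold (threshold 3).

Last 8 bases (5'→3') — forward …GGATAGTT, reverse …TTCCCGTA.
Reverse complement of the reverse primer's last 8 bases: TACGGGAA; its first k bases are the reverse complement of the reverse primer's last k bases, so a perfect k-base overlap needs the forward primer's last k bases to equal them.
Comparing (forward last k vs required): k=1: T vs T ✓; k=2: TT vs TA ✗; k=3: GTT vs TAC ✗; k=4: AGTT vs TACG ✗; k=5: TAGTT vs TACGG ✗; k=6: ATAGTT vs TACGGG ✗; k=7: GATAGTT vs TACGGGA ✗; k=8: GGATAGTT vs TACGGGAA ✗.
Only k = 1 is perfect, so the longest perfect 3' overlap is 1.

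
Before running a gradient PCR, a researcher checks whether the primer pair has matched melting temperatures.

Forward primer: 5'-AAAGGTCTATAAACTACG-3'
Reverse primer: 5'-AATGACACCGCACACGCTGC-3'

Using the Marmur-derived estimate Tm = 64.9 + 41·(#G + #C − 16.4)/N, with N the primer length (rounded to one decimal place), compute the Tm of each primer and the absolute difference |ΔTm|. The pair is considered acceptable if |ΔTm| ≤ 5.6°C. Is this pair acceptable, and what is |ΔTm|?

Forward: G+C = 6, N = 18 → Tm = 64.9 + 41·(6 − 16.4)/18 = 41.2°C.
Reverse: G+C = 12, N = 20 → Tm = 64.9 + 41·(12 − 16.4)/20 = 55.9°C.
|ΔTm| = |41.2 − 55.9| = 14.7°C, > 5.6°C.

|ΔTm| = 14.7°C; the pair is not acceptable.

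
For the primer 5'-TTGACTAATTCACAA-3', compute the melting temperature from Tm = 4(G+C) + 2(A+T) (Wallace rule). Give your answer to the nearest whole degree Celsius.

Base counts: A=6, T=5, G=1, C=3 (length 15).
Tm = 2·(6+5) + 4·(1+3) = 2·11 + 4·4 = 22 + 16 = 38°C.

38°C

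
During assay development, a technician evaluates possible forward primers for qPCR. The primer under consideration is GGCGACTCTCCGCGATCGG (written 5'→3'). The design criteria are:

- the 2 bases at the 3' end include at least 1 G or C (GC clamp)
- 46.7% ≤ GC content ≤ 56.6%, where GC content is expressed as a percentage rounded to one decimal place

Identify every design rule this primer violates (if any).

Base counts: A=2, T=3, G=7, C=7 (length 19).
GC clamp: 3' end GG has 2 G/C ✓
GC content: GC 14/19 = 73.7%, outside 46.7–56.6% ✗

Fails: GC content.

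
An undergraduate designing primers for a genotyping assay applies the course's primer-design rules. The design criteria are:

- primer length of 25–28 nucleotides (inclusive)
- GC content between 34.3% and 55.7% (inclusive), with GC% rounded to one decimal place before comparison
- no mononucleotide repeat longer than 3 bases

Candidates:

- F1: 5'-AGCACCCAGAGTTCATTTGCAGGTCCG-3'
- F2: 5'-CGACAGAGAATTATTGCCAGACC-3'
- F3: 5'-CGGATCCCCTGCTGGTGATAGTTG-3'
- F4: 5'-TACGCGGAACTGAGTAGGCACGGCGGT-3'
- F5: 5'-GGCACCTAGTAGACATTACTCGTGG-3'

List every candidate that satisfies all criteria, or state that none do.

F1 (27 nt, A=6 T=6 G=7 C=8): length 27 ✓; GC 15/27 = 55.6% ✓; longest run = 3 ✓ — passes.
F2 (23 nt, A=8 T=4 G=5 C=6): length 23, outside 25–28 ✗; GC 11/23 = 47.8% ✓; longest run = 2 ✓ — fails.
F3 (24 nt, A=3 T=7 G=8 C=6): length 24, outside 25–28 ✗; GC 14/24 = 58.3%, outside 34.3–55.7% ✗; longest run = 4, exceeds 3 ✗ — fails.
F4 (27 nt, A=6 T=4 G=11 C=6): length 27 ✓; GC 17/27 = 63.0%, outside 34.3–55.7% ✗; longest run = 2 ✓ — fails.
F5 (25 nt, A=6 T=6 G=7 C=6): length 25 ✓; GC 13/25 = 52.0% ✓; longest run = 2 ✓ — passes.

F1 and F5.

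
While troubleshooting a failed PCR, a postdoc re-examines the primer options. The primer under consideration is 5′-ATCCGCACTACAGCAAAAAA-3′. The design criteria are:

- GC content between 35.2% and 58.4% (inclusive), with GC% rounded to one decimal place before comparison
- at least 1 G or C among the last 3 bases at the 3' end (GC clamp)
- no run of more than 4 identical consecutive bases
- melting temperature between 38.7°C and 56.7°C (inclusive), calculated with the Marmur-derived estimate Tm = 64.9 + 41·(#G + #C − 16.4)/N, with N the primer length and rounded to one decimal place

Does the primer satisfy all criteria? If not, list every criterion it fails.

Base counts: A=10, T=2, G=2, C=6 (length 20).
GC content: GC 8/20 = 40.0% ✓
GC clamp: 3' end AAA has 0 G/C, need ≥1 ✗
homopolymer run: longest run = 6, exceeds 4 ✗
Tm: Tm = 64.9 + 41·(8 − 16.4)/20 = 47.7°C ✓

Fails: GC clamp, homopolymer run.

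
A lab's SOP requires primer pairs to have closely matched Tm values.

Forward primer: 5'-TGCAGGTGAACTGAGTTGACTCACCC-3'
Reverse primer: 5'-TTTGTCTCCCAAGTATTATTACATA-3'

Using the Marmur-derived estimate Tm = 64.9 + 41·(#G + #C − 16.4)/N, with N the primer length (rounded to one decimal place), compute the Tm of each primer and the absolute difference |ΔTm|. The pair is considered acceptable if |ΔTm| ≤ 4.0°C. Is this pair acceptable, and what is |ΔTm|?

Forward: G+C = 14, N = 26 → Tm = 64.9 + 41·(14 − 16.4)/26 = 61.1°C.
Reverse: G+C = 7, N = 25 → Tm = 64.9 + 41·(7 − 16.4)/25 = 49.5°C.
|ΔTm| = |61.1 − 49.5| = 11.6°C, > 4.0°C.

|ΔTm| = 11.6°C; the pair is not acceptable.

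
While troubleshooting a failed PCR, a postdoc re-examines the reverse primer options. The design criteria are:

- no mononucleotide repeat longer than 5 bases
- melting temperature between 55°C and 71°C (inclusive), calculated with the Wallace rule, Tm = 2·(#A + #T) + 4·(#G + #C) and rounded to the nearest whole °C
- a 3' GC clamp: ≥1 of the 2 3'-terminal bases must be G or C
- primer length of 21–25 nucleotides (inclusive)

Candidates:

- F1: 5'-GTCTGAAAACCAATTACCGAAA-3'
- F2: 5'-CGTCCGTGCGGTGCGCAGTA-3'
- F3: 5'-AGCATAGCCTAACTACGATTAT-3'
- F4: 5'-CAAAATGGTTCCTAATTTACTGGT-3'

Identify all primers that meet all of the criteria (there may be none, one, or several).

F1 (22 nt, A=10 T=4 G=3 C=5): longest run = 4 ✓; Tm = 2·14 + 4·8 = 60°C ✓; 3' end AA has 0 G/C, need ≥1 ✗; length 22 ✓ — fails.
F2 (20 nt, A=2 T=4 G=8 C=6): longest run = 2 ✓; Tm = 2·6 + 4·14 = 68°C ✓; 3' end TA has 0 G/C, need ≥1 ✗; length 20, outside 21–25 ✗ — fails.
F3 (22 nt, A=8 T=6 G=3 C=5): longest run = 2 ✓; Tm = 2·14 + 4·8 = 60°C ✓; 3' end AT has 0 G/C, need ≥1 ✗; length 22 ✓ — fails.
F4 (24 nt, A=7 T=9 G=4 C=4): longest run = 4 ✓; Tm = 2·16 + 4·8 = 64°C ✓; 3' end GT has 1 G/C ✓; length 24 ✓ — passes.

F4 only.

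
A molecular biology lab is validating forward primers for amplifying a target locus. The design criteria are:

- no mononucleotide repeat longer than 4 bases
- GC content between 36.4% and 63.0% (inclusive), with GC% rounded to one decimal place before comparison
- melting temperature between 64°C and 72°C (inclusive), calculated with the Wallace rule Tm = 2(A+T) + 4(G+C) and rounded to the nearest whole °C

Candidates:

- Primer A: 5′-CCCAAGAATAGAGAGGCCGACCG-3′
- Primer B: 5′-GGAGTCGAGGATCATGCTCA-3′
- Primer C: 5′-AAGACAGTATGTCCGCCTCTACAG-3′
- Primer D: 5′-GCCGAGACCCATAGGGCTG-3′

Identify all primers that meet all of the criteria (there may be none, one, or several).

Primer A (23 nt, A=8 T=1 G=7 C=7): longest run = 3 ✓; GC 14/23 = 60.9% ✓; Tm = 2·9 + 4·14 = 74°C, outside 64–72°C ✗ — fails.
Primer B (20 nt, A=5 T=4 G=7 C=4): longest run = 2 ✓; GC 11/20 = 55.0% ✓; Tm = 2·9 + 4·11 = 62°C, outside 64–72°C ✗ — fails.
Primer C (24 nt, A=7 T=5 G=5 C=7): longest run = 2 ✓; GC 12/24 = 50.0% ✓; Tm = 2·12 + 4·12 = 72°C ✓ — passes.
Primer D (19 nt, A=4 T=2 G=7 C=6): longest run = 3 ✓; GC 13/19 = 68.4%, outside 36.4–63.0% ✗; Tm = 2·6 + 4·13 = 64°C ✓ — fails.

Primer C only.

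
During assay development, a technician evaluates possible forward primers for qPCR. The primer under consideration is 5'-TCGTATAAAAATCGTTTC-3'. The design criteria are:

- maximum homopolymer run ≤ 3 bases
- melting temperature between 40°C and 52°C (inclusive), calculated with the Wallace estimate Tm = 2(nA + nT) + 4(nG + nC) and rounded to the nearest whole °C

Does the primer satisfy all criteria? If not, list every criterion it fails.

Fails: homopolymer run.

Base counts: A=6, T=7, G=2, C=3 (length 18).
homopolymer run: longest run = 5, exceeds 3 ✗
Tm: Tm = 2·13 + 4·5 = 46°C ✓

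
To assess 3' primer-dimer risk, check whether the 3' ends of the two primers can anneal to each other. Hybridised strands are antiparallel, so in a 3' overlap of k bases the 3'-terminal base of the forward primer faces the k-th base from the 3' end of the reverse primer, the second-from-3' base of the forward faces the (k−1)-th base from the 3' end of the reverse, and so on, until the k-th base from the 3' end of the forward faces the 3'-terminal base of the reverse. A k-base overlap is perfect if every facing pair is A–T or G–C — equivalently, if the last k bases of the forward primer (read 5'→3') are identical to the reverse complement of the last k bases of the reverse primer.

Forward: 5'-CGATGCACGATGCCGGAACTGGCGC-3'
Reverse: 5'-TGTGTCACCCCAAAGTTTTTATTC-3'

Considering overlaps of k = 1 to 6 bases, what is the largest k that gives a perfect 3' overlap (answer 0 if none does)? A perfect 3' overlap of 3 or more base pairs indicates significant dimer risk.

Last 6 bases (5'→3') — forward …TGGCGC, reverse …TTATTC.
Reverse complement of the reverse primer's last 6 bases: GAATAA; its first k bases are the reverse complement of the reverse primer's last k bases, so a perfect k-base overlap needs the forward primer's last k bases to equal them.
Comparing (forward last k vs required): k=1: C vs G ✗; k=2: GC vs GA ✗; k=3: CGC vs GAA ✗; k=4: GCGC vs GAAT ✗; k=5: GGCGC vs GAATA ✗; k=6: TGGCGC vs GAATAA ✗.
No overlap length from 1 to 6 is perfect, so the longest perfect 3' overlap is 0.

Longest perfect overlap: 0 complementary base pairs; below the dimer-risk threshold (threshold 3).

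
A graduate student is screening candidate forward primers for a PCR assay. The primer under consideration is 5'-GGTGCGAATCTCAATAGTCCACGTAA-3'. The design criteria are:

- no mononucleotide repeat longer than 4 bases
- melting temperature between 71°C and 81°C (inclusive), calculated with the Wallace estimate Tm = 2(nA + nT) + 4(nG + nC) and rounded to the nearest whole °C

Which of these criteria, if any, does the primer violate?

Meets all criteria.

Base counts: A=8, T=6, G=6, C=6 (length 26).
homopolymer run: longest run = 2 ✓
Tm: Tm = 2·14 + 4·12 = 76°C ✓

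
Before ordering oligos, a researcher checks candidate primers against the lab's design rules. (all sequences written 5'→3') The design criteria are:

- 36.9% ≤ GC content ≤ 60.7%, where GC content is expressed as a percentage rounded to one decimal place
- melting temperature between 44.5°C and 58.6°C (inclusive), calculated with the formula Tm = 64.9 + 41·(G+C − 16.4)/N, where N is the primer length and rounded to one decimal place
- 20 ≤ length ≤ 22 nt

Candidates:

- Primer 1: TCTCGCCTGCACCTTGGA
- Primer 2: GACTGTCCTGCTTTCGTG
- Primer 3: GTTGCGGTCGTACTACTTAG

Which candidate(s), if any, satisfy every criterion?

Primer 1 (18 nt, A=2 T=5 G=4 C=7): GC 11/18 = 61.1%, outside 36.9–60.7% ✗; Tm = 64.9 + 41·(11 − 16.4)/18 = 52.6°C ✓; length 18, outside 20–22 ✗ — fails.
Primer 2 (18 nt, A=1 T=7 G=5 C=5): GC 10/18 = 55.6% ✓; Tm = 64.9 + 41·(10 − 16.4)/18 = 50.3°C ✓; length 18, outside 20–22 ✗ — fails.
Primer 3 (20 nt, A=3 T=7 G=6 C=4): GC 10/20 = 50.0% ✓; Tm = 64.9 + 41·(10 − 16.4)/20 = 51.8°C ✓; length 20 ✓ — passes.

Primer 3 only.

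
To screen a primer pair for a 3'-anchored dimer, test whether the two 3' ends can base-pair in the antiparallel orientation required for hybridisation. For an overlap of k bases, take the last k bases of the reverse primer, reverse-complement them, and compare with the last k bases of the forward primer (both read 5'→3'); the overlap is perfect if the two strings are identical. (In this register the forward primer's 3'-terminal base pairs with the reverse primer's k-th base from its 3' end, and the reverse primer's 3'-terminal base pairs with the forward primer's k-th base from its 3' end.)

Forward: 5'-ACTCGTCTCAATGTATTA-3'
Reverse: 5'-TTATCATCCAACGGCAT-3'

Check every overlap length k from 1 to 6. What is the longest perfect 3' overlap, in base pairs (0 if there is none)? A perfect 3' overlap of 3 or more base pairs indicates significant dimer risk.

Longest perfect overlap: 1 complementary base pair; below the dimer-risk threshold (threshold 3).

Last 6 bases (5'→3') — forward …GTATTA, reverse …CGGCAT.
Reverse complement of the reverse primer's last 6 bases: ATGCCG; its first k bases are the reverse complement of the reverse primer's last k bases, so a perfect k-base overlap needs the forward primer's last k bases to equal them.
Comparing (forward last k vs required): k=1: A vs A ✓; k=2: TA vs AT ✗; k=3: TTA vs ATG ✗; k=4: ATTA vs ATGC ✗; k=5: TATTA vs ATGCC ✗; k=6: GTATTA vs ATGCCG ✗.
Only k = 1 is perfect, so the longest perfect 3' overlap is 1.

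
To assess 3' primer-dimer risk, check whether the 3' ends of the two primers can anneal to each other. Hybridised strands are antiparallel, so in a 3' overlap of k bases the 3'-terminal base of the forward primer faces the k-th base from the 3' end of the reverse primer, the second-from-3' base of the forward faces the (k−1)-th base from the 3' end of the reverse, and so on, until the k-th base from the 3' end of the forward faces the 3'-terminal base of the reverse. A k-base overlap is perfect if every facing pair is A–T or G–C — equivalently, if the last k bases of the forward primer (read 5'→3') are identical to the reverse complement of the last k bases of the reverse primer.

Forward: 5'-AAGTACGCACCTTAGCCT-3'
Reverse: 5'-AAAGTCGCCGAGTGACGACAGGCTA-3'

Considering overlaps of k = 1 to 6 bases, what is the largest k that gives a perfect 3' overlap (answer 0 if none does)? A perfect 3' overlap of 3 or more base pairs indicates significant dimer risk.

Last 6 bases (5'→3') — forward …TAGCCT, reverse …AGGCTA.
Reverse complement of the reverse primer's last 6 bases: TAGCCT; its first k bases are the reverse complement of the reverse primer's last k bases, so a perfect k-base overlap needs the forward primer's last k bases to equal them.
Comparing (forward last k vs required): k=1: T vs T ✓; k=2: CT vs TA ✗; k=3: CCT vs TAG ✗; k=4: GCCT vs TAGC ✗; k=5: AGCCT vs TAGCC ✗; k=6: TAGCCT vs TAGCCT ✓.
Perfect overlaps at k = 1, 6; the largest is 6.

Longest perfect overlap: 6 complementary base pairs; significant dimer risk (threshold 3).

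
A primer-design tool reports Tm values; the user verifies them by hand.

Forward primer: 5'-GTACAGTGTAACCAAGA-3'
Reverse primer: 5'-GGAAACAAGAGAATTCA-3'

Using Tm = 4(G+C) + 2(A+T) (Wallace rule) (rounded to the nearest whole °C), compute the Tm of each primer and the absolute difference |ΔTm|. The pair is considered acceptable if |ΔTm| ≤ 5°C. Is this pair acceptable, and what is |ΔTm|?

Forward: A=7 T=3 G=4 C=3 → Tm = 2·10 + 4·7 = 48°C.
Reverse: A=9 T=2 G=4 C=2 → Tm = 2·11 + 4·6 = 46°C.
|ΔTm| = |48 − 46| = 2°C, ≤ 5°C.

|ΔTm| = 2°C; the pair is acceptable.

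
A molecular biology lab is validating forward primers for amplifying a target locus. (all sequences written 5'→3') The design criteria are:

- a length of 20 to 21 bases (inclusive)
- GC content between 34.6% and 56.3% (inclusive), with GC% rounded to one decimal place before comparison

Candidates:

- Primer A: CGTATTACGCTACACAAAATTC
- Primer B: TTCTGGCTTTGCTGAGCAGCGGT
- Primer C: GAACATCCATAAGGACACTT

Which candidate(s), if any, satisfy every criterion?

Primer C only.

Primer A (22 nt, A=8 T=6 G=2 C=6): length 22, outside 20–21 ✗; GC 8/22 = 36.4% ✓ — fails.
Primer B (23 nt, A=2 T=8 G=8 C=5): length 23, outside 20–21 ✗; GC 13/23 = 56.5%, outside 34.6–56.3% ✗ — fails.
Primer C (20 nt, A=8 T=4 G=3 C=5): length 20 ✓; GC 8/20 = 40.0% ✓ — passes.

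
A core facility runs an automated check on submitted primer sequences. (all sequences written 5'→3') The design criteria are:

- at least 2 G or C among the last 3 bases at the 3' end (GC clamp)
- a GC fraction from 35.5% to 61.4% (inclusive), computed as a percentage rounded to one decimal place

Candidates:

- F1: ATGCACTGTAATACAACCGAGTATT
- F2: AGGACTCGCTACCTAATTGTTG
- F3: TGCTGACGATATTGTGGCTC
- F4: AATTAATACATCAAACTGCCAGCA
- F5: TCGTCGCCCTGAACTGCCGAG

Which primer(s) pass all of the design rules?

F1 (25 nt, A=9 T=7 G=4 C=5): 3' end ATT has 0 G/C, need ≥2 ✗; GC 9/25 = 36.0% ✓ — fails.
F2 (22 nt, A=5 T=7 G=5 C=5): 3' end TTG has 1 G/C, need ≥2 ✗; GC 10/22 = 45.5% ✓ — fails.
F3 (20 nt, A=3 T=7 G=6 C=4): 3' end CTC has 2 G/C ✓; GC 10/20 = 50.0% ✓ — passes.
F4 (24 nt, A=11 T=5 G=2 C=6): 3' end GCA has 2 G/C ✓; GC 8/24 = 33.3%, outside 35.5–61.4% ✗ — fails.
F5 (21 nt, A=3 T=4 G=6 C=8): 3' end GAG has 2 G/C ✓; GC 14/21 = 66.7%, outside 35.5–61.4% ✗ — fails.

F3 only.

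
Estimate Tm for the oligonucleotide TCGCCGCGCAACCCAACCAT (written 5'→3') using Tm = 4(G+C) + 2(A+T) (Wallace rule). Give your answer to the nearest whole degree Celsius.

Base counts: A=5, T=2, G=3, C=10 (length 20).
Tm = 2·(5+2) + 4·(3+10) = 2·7 + 4·13 = 14 + 52 = 66°C.

66°C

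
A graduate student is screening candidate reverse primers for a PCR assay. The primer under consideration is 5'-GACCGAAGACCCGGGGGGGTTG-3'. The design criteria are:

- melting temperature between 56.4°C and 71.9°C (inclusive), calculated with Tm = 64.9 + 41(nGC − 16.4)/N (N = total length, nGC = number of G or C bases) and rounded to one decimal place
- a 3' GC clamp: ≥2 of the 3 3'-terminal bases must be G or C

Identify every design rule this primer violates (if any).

Base counts: A=4, T=2, G=11, C=5 (length 22).
Tm: Tm = 64.9 + 41·(16 − 16.4)/22 = 64.2°C ✓
GC clamp: 3' end TTG has 1 G/C, need ≥2 ✗

Fails: GC clamp.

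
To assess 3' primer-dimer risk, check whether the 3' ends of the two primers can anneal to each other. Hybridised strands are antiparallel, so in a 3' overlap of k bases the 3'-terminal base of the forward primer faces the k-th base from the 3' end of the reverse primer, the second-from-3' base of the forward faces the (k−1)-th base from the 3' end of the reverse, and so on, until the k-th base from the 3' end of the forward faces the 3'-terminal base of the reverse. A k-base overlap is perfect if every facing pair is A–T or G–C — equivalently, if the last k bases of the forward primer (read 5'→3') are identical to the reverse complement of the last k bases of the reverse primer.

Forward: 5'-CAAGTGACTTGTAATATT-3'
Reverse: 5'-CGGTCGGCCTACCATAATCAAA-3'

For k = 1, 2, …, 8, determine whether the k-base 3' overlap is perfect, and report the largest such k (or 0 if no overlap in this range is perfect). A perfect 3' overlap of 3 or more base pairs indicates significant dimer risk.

Longest perfect overlap: 2 complementary base pairs; below the dimer-risk threshold (threshold 3).

Last 8 bases (5'→3') — forward …GTAATATT, reverse …TAATCAAA.
Reverse complement of the reverse primer's last 8 bases: TTTGATTA; its first k bases are the reverse complement of the reverse primer's last k bases, so a perfect k-base overlap needs the forward primer's last k bases to equal them.
Comparing (forward last k vs required): k=1: T vs T ✓; k=2: TT vs TT ✓; k=3: ATT vs TTT ✗; k=4: TATT vs TTTG ✗; k=5: ATATT vs TTTGA ✗; k=6: AATATT vs TTTGAT ✗; k=7: TAATATT vs TTTGATT ✗; k=8: GTAATATT vs TTTGATTA ✗.
Perfect overlaps at k = 1, 2; the largest is 2.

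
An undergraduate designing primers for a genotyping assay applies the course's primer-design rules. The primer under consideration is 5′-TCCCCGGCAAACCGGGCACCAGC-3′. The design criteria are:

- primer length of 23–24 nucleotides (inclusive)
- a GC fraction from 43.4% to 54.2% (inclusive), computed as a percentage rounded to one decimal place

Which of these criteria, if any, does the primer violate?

Base counts: A=5, T=1, G=6, C=11 (length 23).
length: length 23 ✓
GC content: GC 17/23 = 73.9%, outside 43.4–54.2% ✗

Fails: GC content.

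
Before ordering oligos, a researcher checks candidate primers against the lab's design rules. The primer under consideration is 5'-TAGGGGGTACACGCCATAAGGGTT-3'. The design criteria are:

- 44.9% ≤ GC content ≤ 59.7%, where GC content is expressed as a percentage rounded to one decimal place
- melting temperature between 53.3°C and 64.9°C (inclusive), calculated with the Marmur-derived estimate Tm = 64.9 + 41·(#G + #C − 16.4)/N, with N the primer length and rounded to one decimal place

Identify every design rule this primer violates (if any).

Base counts: A=6, T=5, G=9, C=4 (length 24).
GC content: GC 13/24 = 54.2% ✓
Tm: Tm = 64.9 + 41·(13 − 16.4)/24 = 59.1°C ✓

Meets all criteria.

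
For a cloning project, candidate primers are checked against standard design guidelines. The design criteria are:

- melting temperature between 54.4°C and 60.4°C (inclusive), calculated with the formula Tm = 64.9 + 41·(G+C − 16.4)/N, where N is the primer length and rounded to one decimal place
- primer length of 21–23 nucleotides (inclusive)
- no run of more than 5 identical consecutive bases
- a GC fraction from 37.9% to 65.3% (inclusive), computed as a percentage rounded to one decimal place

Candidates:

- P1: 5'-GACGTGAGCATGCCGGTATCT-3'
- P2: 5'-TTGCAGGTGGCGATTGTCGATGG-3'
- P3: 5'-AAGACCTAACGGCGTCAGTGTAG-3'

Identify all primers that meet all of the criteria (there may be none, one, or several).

P1, P2 and P3.

P1 (21 nt, A=4 T=5 G=7 C=5): Tm = 64.9 + 41·(12 − 16.4)/21 = 56.3°C ✓; length 21 ✓; longest run = 2 ✓; GC 12/21 = 57.1% ✓ — passes.
P2 (23 nt, A=3 T=7 G=10 C=3): Tm = 64.9 + 41·(13 − 16.4)/23 = 58.8°C ✓; length 23 ✓; longest run = 2 ✓; GC 13/23 = 56.5% ✓ — passes.
P3 (23 nt, A=7 T=4 G=7 C=5): Tm = 64.9 + 41·(12 − 16.4)/23 = 57.1°C ✓; length 23 ✓; longest run = 2 ✓; GC 12/23 = 52.2% ✓ — passes.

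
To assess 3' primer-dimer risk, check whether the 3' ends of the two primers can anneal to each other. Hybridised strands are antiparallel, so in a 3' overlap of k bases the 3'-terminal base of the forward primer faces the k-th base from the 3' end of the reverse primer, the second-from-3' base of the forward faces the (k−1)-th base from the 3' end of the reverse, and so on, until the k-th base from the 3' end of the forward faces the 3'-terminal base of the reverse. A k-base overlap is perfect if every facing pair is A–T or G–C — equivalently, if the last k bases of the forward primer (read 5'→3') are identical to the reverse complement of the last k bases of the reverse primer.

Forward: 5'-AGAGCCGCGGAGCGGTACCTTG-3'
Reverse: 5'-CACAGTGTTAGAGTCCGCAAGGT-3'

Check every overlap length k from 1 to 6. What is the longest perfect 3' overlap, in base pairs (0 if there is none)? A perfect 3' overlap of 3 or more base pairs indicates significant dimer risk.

Longest perfect overlap: 6 complementary base pairs; significant dimer risk (threshold 3).

Last 6 bases (5'→3') — forward …ACCTTG, reverse …CAAGGT.
Reverse complement of the reverse primer's last 6 bases: ACCTTG; its first k bases are the reverse complement of the reverse primer's last k bases, so a perfect k-base overlap needs the forward primer's last k bases to equal them.
Comparing (forward last k vs required): k=1: G vs A ✗; k=2: TG vs AC ✗; k=3: TTG vs ACC ✗; k=4: CTTG vs ACCT ✗; k=5: CCTTG vs ACCTT ✗; k=6: ACCTTG vs ACCTTG ✓.
Only k = 6 is perfect, so the longest perfect 3' overlap is 6.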